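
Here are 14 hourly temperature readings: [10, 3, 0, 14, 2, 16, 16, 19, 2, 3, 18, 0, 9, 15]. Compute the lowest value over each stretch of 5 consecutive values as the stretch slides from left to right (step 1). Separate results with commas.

(10, 3, 0, 14, 2) → min 0
(3, 0, 14, 2, 16) → min 0
(0, 14, 2, 16, 16) → min 0
(14, 2, 16, 16, 19) → min 2
(2, 16, 16, 19, 2) → min 2
(16, 16, 19, 2, 3) → min 2
(16, 19, 2, 3, 18) → min 2
(19, 2, 3, 18, 0) → min 0
(2, 3, 18, 0, 9) → min 0
(3, 18, 0, 9, 15) → min 0

0, 0, 0, 2, 2, 2, 2, 0, 0, 0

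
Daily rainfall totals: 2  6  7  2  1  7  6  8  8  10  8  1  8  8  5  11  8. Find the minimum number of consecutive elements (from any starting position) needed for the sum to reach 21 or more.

3

Extend right; whenever the sum reaches 21, record the length and shrink from the left:
add 2: running sum 2 < 21
add 6: running sum 8 < 21
add 7: running sum 15 < 21
add 2: running sum 17 < 21
add 1: running sum 18 < 21
end 5: [6, 7, 2, 1, 7] sum 23, len 5
end 6: [7, 2, 1, 7, 6] sum 23, len 5
end 7: [7, 6, 8] sum 21, len 3
end 8: [6, 8, 8] sum 22, len 3
end 9: [8, 8, 10] sum 26, len 3
end 10: [8, 10, 8] sum 26, len 3
end 11: [8, 10, 8, 1] sum 27, len 4
end 12: [10, 8, 1, 8] sum 27, len 4
end 13: [8, 1, 8, 8] sum 25, len 4
end 14: [8, 8, 5] sum 21, len 3
end 15: [8, 5, 11] sum 24, len 3
end 16: [5, 11, 8] sum 24, len 3
Shortest qualifying length: 3.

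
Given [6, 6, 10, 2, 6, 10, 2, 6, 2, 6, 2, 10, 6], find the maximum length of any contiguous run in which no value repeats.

[6] len 1
[6] len 1
[6, 10] len 2
[6, 10, 2] len 3
[10, 2, 6] len 3
[2, 6, 10] len 3
[6, 10, 2] len 3
[10, 2, 6] len 3
[6, 2] len 2
[2, 6] len 2
[6, 2] len 2
[6, 2, 10] len 3
[2, 10, 6] len 3
Longest all-distinct length: 3.

3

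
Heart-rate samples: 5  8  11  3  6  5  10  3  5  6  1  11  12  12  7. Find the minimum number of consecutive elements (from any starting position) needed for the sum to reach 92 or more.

add 5: running sum 5 < 92
add 8: running sum 13 < 92
add 11: running sum 24 < 92
add 3: running sum 27 < 92
add 6: running sum 33 < 92
add 5: running sum 38 < 92
add 10: running sum 48 < 92
add 3: running sum 51 < 92
add 5: running sum 56 < 92
add 6: running sum 62 < 92
add 1: running sum 63 < 92
add 11: running sum 74 < 92
add 12: running sum 86 < 92
end 13: [8, 11, 3, 6, 5, 10, 3, 5, 6, 1, 11, 12, 12] sum 93, len 13
end 14: [11, 3, 6, 5, 10, 3, 5, 6, 1, 11, 12, 12, 7] sum 92, len 13
Shortest qualifying length: 13.

13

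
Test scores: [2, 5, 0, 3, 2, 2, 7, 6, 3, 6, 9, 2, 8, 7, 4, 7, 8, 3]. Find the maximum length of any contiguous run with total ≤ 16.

6

add 2: [2] sum 2, len 1
add 5: [2, 5] sum 7, len 2
add 0: [2, 5, 0] sum 7, len 3
add 3: [2, 5, 0, 3] sum 10, len 4
add 2: [2, 5, 0, 3, 2] sum 12, len 5
add 2: [2, 5, 0, 3, 2, 2] sum 14, len 6
add 7: [0, 3, 2, 2, 7] sum 14, len 5
add 6: [2, 7, 6] sum 15, len 3
add 3: [7, 6, 3] sum 16, len 3
add 6: [6, 3, 6] sum 15, len 3
add 9: [6, 9] sum 15, len 2
add 2: [9, 2] sum 11, len 2
add 8: [2, 8] sum 10, len 2
add 7: [8, 7] sum 15, len 2
add 4: [7, 4] sum 11, len 2
add 7: [4, 7] sum 11, len 2
add 8: [7, 8] sum 15, len 2
add 3: [8, 3] sum 11, len 2
Longest length seen: 6.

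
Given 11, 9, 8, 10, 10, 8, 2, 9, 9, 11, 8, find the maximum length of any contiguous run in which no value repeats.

add 11: [11] len 1
add 9: [11, 9] len 2
add 8: [11, 9, 8] len 3
add 10: [11, 9, 8, 10] len 4
add 10 (repeat 10, move left end past it): [10] len 1
add 8: [10, 8] len 2
add 2: [10, 8, 2] len 3
add 9: [10, 8, 2, 9] len 4
add 9 (repeat 9, move left end past it): [9] len 1
add 11: [9, 11] len 2
add 8: [9, 11, 8] len 3
Longest all-distinct length: 4.

4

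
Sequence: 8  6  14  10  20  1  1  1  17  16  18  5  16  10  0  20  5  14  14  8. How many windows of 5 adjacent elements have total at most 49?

6

[8, 6, 14, 10, 20] → sum 58
[6, 14, 10, 20, 1] → sum 51
[14, 10, 20, 1, 1] → sum 46  ≤ 49 ✓
[10, 20, 1, 1, 1] → sum 33  ≤ 49 ✓
[20, 1, 1, 1, 17] → sum 40  ≤ 49 ✓
[1, 1, 1, 17, 16] → sum 36  ≤ 49 ✓
[1, 1, 17, 16, 18] → sum 53
[1, 17, 16, 18, 5] → sum 57
[17, 16, 18, 5, 16] → sum 72
[16, 18, 5, 16, 10] → sum 65
[18, 5, 16, 10, 0] → sum 49  ≤ 49 ✓
[5, 16, 10, 0, 20] → sum 51
[16, 10, 0, 20, 5] → sum 51
[10, 0, 20, 5, 14] → sum 49  ≤ 49 ✓
[0, 20, 5, 14, 14] → sum 53
[20, 5, 14, 14, 8] → sum 61
6 windows satisfy the condition.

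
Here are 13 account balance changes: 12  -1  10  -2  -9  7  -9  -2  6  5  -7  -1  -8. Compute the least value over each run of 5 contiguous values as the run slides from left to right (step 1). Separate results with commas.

-9, -9, -9, -9, -9, -9, -9, -7, -8

(12, -1, 10, -2, -9) → min -9
(-1, 10, -2, -9, 7) → min -9
(10, -2, -9, 7, -9) → min -9
(-2, -9, 7, -9, -2) → min -9
(-9, 7, -9, -2, 6) → min -9
(7, -9, -2, 6, 5) → min -9
(-9, -2, 6, 5, -7) → min -9
(-2, 6, 5, -7, -1) → min -7
(6, 5, -7, -1, -8) → min -8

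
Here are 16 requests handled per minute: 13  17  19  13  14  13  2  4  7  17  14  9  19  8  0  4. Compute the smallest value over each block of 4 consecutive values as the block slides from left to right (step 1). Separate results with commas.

13 17 19 13 → min 13
17 19 13 14 → min 13
19 13 14 13 → min 13
13 14 13 2 → min 2
14 13 2 4 → min 2
13 2 4 7 → min 2
2 4 7 17 → min 2
4 7 17 14 → min 4
7 17 14 9 → min 7
17 14 9 19 → min 9
14 9 19 8 → min 8
9 19 8 0 → min 0
19 8 0 4 → min 0

13, 13, 13, 2, 2, 2, 2, 4, 7, 9, 8, 0, 0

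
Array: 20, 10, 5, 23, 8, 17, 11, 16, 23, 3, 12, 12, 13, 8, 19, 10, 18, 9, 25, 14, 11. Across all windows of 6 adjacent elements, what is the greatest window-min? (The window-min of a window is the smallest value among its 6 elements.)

9

[20, 10, 5, 23, 8, 17] → min 5
[10, 5, 23, 8, 17, 11] → min 5
[5, 23, 8, 17, 11, 16] → min 5
[23, 8, 17, 11, 16, 23] → min 8
[8, 17, 11, 16, 23, 3] → min 3
[17, 11, 16, 23, 3, 12] → min 3
[11, 16, 23, 3, 12, 12] → min 3
[16, 23, 3, 12, 12, 13] → min 3
[23, 3, 12, 12, 13, 8] → min 3
[3, 12, 12, 13, 8, 19] → min 3
[12, 12, 13, 8, 19, 10] → min 8
[12, 13, 8, 19, 10, 18] → min 8
[13, 8, 19, 10, 18, 9] → min 8
[8, 19, 10, 18, 9, 25] → min 8
[19, 10, 18, 9, 25, 14] → min 9
[10, 18, 9, 25, 14, 11] → min 9
Greatest of these is 9.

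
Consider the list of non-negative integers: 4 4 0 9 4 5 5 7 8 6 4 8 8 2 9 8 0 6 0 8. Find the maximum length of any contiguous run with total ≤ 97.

→ 4: sum 4, len 1
→ 4: sum 8, len 2
→ 0: sum 8, len 3
→ 9: sum 17, len 4
→ 4: sum 21, len 5
→ 5: sum 26, len 6
→ 5: sum 31, len 7
→ 7: sum 38, len 8
→ 8: sum 46, len 9
→ 6: sum 52, len 10
→ 4: sum 56, len 11
→ 8: sum 64, len 12
→ 8: sum 72, len 13
→ 2: sum 74, len 14
→ 9: sum 83, len 15
→ 8: sum 91, len 16
→ 0: sum 91, len 17
→ 6: sum 97, len 18
→ 0: sum 97, len 19
→ 8 (dropped 4, 4): sum 97, len 18
Longest length seen: 19.

19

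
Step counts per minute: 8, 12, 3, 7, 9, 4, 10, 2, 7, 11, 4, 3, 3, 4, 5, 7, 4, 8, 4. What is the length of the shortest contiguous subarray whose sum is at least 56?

9

add 8: running sum 8 < 56
add 12: running sum 20 < 56
add 3: running sum 23 < 56
add 7: running sum 30 < 56
add 9: running sum 39 < 56
add 4: running sum 43 < 56
add 10: running sum 53 < 56
add 2: running sum 55 < 56
end 8: [8, 12, 3, 7, 9, 4, 10, 2, 7] sum 62, len 9
end 9: [12, 3, 7, 9, 4, 10, 2, 7, 11] sum 65, len 9
end 10: [3, 7, 9, 4, 10, 2, 7, 11, 4] sum 57, len 9
end 11: [7, 9, 4, 10, 2, 7, 11, 4, 3] sum 57, len 9
end 12: [7, 9, 4, 10, 2, 7, 11, 4, 3, 3] sum 60, len 10
end 13: [9, 4, 10, 2, 7, 11, 4, 3, 3, 4] sum 57, len 10
end 14: [9, 4, 10, 2, 7, 11, 4, 3, 3, 4, 5] sum 62, len 11
end 15: [10, 2, 7, 11, 4, 3, 3, 4, 5, 7] sum 56, len 10
end 16: [10, 2, 7, 11, 4, 3, 3, 4, 5, 7, 4] sum 60, len 11
end 17: [7, 11, 4, 3, 3, 4, 5, 7, 4, 8] sum 56, len 10
end 18: [7, 11, 4, 3, 3, 4, 5, 7, 4, 8, 4] sum 60, len 11
Shortest qualifying length: 9.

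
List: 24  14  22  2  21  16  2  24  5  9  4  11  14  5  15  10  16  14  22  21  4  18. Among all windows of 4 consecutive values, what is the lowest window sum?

29

(24, 14, 22, 2) → sum 62
(14, 22, 2, 21) → sum 59
(22, 2, 21, 16) → sum 61
(2, 21, 16, 2) → sum 41
(21, 16, 2, 24) → sum 63
(16, 2, 24, 5) → sum 47
(2, 24, 5, 9) → sum 40
(24, 5, 9, 4) → sum 42
(5, 9, 4, 11) → sum 29
(9, 4, 11, 14) → sum 38
(4, 11, 14, 5) → sum 34
(11, 14, 5, 15) → sum 45
(14, 5, 15, 10) → sum 44
(5, 15, 10, 16) → sum 46
(15, 10, 16, 14) → sum 55
(10, 16, 14, 22) → sum 62
(16, 14, 22, 21) → sum 73
(14, 22, 21, 4) → sum 61
(22, 21, 4, 18) → sum 65
Lowest of these is 29.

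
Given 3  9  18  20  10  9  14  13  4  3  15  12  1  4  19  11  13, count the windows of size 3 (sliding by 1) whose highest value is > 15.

7

[3, 9, 18] → max 18  > 15 ✓
[9, 18, 20] → max 20  > 15 ✓
[18, 20, 10] → max 20  > 15 ✓
[20, 10, 9] → max 20  > 15 ✓
[10, 9, 14] → max 14
[9, 14, 13] → max 14
[14, 13, 4] → max 14
[13, 4, 3] → max 13
[4, 3, 15] → max 15
[3, 15, 12] → max 15
[15, 12, 1] → max 15
[12, 1, 4] → max 12
[1, 4, 19] → max 19  > 15 ✓
[4, 19, 11] → max 19  > 15 ✓
[19, 11, 13] → max 19  > 15 ✓
7 windows satisfy the condition.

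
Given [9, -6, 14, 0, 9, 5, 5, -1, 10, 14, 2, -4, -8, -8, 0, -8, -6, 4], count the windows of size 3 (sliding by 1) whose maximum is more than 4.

(9, -6, 14) → max 14  > 4 ✓
(-6, 14, 0) → max 14  > 4 ✓
(14, 0, 9) → max 14  > 4 ✓
(0, 9, 5) → max 9  > 4 ✓
(9, 5, 5) → max 9  > 4 ✓
(5, 5, -1) → max 5  > 4 ✓
(5, -1, 10) → max 10  > 4 ✓
(-1, 10, 14) → max 14  > 4 ✓
(10, 14, 2) → max 14  > 4 ✓
(14, 2, -4) → max 14  > 4 ✓
(2, -4, -8) → max 2
(-4, -8, -8) → max -4
(-8, -8, 0) → max 0
(-8, 0, -8) → max 0
(0, -8, -6) → max 0
(-8, -6, 4) → max 4
10 windows satisfy the condition.

10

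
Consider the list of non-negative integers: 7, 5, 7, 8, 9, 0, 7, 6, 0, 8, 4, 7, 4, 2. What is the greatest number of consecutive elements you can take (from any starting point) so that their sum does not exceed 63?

12

[7] sum 7 len 1
[7, 5] sum 12 len 2
[7, 5, 7] sum 19 len 3
[7, 5, 7, 8] sum 27 len 4
[7, 5, 7, 8, 9] sum 36 len 5
[7, 5, 7, 8, 9, 0] sum 36 len 6
[7, 5, 7, 8, 9, 0, 7] sum 43 len 7
[7, 5, 7, 8, 9, 0, 7, 6] sum 49 len 8
[7, 5, 7, 8, 9, 0, 7, 6, 0] sum 49 len 9
[7, 5, 7, 8, 9, 0, 7, 6, 0, 8] sum 57 len 10
[7, 5, 7, 8, 9, 0, 7, 6, 0, 8, 4] sum 61 len 11
[5, 7, 8, 9, 0, 7, 6, 0, 8, 4, 7] sum 61 len 11
[7, 8, 9, 0, 7, 6, 0, 8, 4, 7, 4] sum 60 len 11
[7, 8, 9, 0, 7, 6, 0, 8, 4, 7, 4, 2] sum 62 len 12
Longest length seen: 12.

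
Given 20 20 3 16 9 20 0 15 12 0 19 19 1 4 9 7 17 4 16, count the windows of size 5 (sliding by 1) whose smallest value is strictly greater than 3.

2

[20, 20, 3, 16, 9] → min 3
[20, 3, 16, 9, 20] → min 3
[3, 16, 9, 20, 0] → min 0
[16, 9, 20, 0, 15] → min 0
[9, 20, 0, 15, 12] → min 0
[20, 0, 15, 12, 0] → min 0
[0, 15, 12, 0, 19] → min 0
[15, 12, 0, 19, 19] → min 0
[12, 0, 19, 19, 1] → min 0
[0, 19, 19, 1, 4] → min 0
[19, 19, 1, 4, 9] → min 1
[19, 1, 4, 9, 7] → min 1
[1, 4, 9, 7, 17] → min 1
[4, 9, 7, 17, 4] → min 4  > 3 ✓
[9, 7, 17, 4, 16] → min 4  > 3 ✓
2 windows satisfy the condition.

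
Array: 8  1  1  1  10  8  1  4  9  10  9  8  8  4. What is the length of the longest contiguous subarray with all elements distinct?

5

[8] len 1
[8, 1] len 2
[1] len 1
[1] len 1
[1, 10] len 2
[1, 10, 8] len 3
[10, 8, 1] len 3
[10, 8, 1, 4] len 4
[10, 8, 1, 4, 9] len 5
[8, 1, 4, 9, 10] len 5
[10, 9] len 2
[10, 9, 8] len 3
[8] len 1
[8, 4] len 2
Longest all-distinct length: 5.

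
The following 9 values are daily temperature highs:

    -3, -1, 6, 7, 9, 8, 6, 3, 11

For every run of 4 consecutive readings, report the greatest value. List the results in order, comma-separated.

7, 9, 9, 9, 9, 11

-3 -1 6 7 → max 7
-1 6 7 9 → max 9
6 7 9 8 → max 9
7 9 8 6 → max 9
9 8 6 3 → max 9
8 6 3 11 → max 11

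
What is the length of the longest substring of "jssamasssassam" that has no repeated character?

3

add j: [j] len 1
add s: [j, s] len 2
add s (repeat s, move left end past it): [s] len 1
add a: [s, a] len 2
add m: [s, a, m] len 3
add a (repeat a, move left end past it): [m, a] len 2
add s: [m, a, s] len 3
add s (repeat s, move left end past it): [s] len 1
add s (repeat s, move left end past it): [s] len 1
add a: [s, a] len 2
add s (repeat s, move left end past it): [a, s] len 2
add s (repeat s, move left end past it): [s] len 1
add a: [s, a] len 2
add m: [s, a, m] len 3
Longest all-distinct length: 3.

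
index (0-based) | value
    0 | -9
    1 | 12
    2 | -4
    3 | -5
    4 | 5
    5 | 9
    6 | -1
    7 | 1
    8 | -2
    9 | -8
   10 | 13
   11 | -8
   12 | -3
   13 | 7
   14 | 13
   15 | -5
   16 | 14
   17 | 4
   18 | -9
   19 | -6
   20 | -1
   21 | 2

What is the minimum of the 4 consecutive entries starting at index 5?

-2

Elements at indices 5..8: 9, -1, 1, -2
min(9, -1, 1, -2) = -2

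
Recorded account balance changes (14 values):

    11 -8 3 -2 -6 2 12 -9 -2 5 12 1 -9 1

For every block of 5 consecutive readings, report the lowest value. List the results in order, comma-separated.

Sliding a size-5 window across the 14 values:
11 -8 3 -2 -6 → min -8
-8 3 -2 -6 2 → min -8
3 -2 -6 2 12 → min -6
-2 -6 2 12 -9 → min -9
-6 2 12 -9 -2 → min -9
2 12 -9 -2 5 → min -9
12 -9 -2 5 12 → min -9
-9 -2 5 12 1 → min -9
-2 5 12 1 -9 → min -9
5 12 1 -9 1 → min -9

-8, -8, -6, -9, -9, -9, -9, -9, -9, -9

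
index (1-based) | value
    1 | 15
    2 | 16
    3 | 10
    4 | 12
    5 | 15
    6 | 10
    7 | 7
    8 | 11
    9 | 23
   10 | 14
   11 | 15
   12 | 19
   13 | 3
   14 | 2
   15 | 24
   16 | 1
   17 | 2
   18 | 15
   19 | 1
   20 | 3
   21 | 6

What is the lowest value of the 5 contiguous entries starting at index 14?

Elements at indices 14..18: 2, 24, 1, 2, 15
min(2, 24, 1, 2, 15) = 1

1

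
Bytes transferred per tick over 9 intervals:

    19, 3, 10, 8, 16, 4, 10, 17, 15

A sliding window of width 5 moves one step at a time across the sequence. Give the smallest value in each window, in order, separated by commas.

Sliding a size-5 window across the 9 values:
[19, 3, 10, 8, 16] → min 3
[3, 10, 8, 16, 4] → min 3
[10, 8, 16, 4, 10] → min 4
[8, 16, 4, 10, 17] → min 4
[16, 4, 10, 17, 15] → min 4

3, 3, 4, 4, 4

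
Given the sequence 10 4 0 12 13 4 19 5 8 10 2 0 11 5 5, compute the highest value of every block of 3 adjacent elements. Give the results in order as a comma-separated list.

10, 12, 13, 13, 19, 19, 19, 10, 10, 10, 11, 11, 11

Sliding a size-3 window across the 15 values:
(10, 4, 0) → max 10
(4, 0, 12) → max 12
(0, 12, 13) → max 13
(12, 13, 4) → max 13
(13, 4, 19) → max 19
(4, 19, 5) → max 19
(19, 5, 8) → max 19
(5, 8, 10) → max 10
(8, 10, 2) → max 10
(10, 2, 0) → max 10
(2, 0, 11) → max 11
(0, 11, 5) → max 11
(11, 5, 5) → max 11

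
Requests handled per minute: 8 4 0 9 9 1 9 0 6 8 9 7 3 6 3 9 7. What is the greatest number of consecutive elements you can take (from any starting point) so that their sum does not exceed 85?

→ 8: sum 8, len 1
→ 4: sum 12, len 2
→ 0: sum 12, len 3
→ 9: sum 21, len 4
→ 9: sum 30, len 5
→ 1: sum 31, len 6
→ 9: sum 40, len 7
→ 0: sum 40, len 8
→ 6: sum 46, len 9
→ 8: sum 54, len 10
→ 9: sum 63, len 11
→ 7: sum 70, len 12
→ 3: sum 73, len 13
→ 6: sum 79, len 14
→ 3: sum 82, len 15
→ 9 (dropped 8): sum 83, len 15
→ 7 (dropped 4, 0, 9): sum 77, len 13
Longest length seen: 15.

15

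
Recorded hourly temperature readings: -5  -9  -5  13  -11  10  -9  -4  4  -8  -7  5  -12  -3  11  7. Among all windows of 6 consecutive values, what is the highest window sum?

3

Each size-6 window and its sum:
[-5, -9, -5, 13, -11, 10] → sum -7
[-9, -5, 13, -11, 10, -9] → sum -11
[-5, 13, -11, 10, -9, -4] → sum -6
[13, -11, 10, -9, -4, 4] → sum 3
[-11, 10, -9, -4, 4, -8] → sum -18
[10, -9, -4, 4, -8, -7] → sum -14
[-9, -4, 4, -8, -7, 5] → sum -19
[-4, 4, -8, -7, 5, -12] → sum -22
[4, -8, -7, 5, -12, -3] → sum -21
[-8, -7, 5, -12, -3, 11] → sum -14
[-7, 5, -12, -3, 11, 7] → sum 1
Highest of these is 3.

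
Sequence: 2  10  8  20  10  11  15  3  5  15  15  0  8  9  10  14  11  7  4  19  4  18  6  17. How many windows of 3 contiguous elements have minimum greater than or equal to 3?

[2, 10, 8] → min 2
[10, 8, 20] → min 8  ≥ 3 ✓
[8, 20, 10] → min 8  ≥ 3 ✓
[20, 10, 11] → min 10  ≥ 3 ✓
[10, 11, 15] → min 10  ≥ 3 ✓
[11, 15, 3] → min 3  ≥ 3 ✓
[15, 3, 5] → min 3  ≥ 3 ✓
[3, 5, 15] → min 3  ≥ 3 ✓
[5, 15, 15] → min 5  ≥ 3 ✓
[15, 15, 0] → min 0
[15, 0, 8] → min 0
[0, 8, 9] → min 0
[8, 9, 10] → min 8  ≥ 3 ✓
[9, 10, 14] → min 9  ≥ 3 ✓
[10, 14, 11] → min 10  ≥ 3 ✓
[14, 11, 7] → min 7  ≥ 3 ✓
[11, 7, 4] → min 4  ≥ 3 ✓
[7, 4, 19] → min 4  ≥ 3 ✓
[4, 19, 4] → min 4  ≥ 3 ✓
[19, 4, 18] → min 4  ≥ 3 ✓
[4, 18, 6] → min 4  ≥ 3 ✓
[18, 6, 17] → min 6  ≥ 3 ✓
18 windows satisfy the condition.

18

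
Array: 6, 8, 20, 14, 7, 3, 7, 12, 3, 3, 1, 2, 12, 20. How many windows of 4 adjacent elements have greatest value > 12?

5

[6, 8, 20, 14] → max 20  > 12 ✓
[8, 20, 14, 7] → max 20  > 12 ✓
[20, 14, 7, 3] → max 20  > 12 ✓
[14, 7, 3, 7] → max 14  > 12 ✓
[7, 3, 7, 12] → max 12
[3, 7, 12, 3] → max 12
[7, 12, 3, 3] → max 12
[12, 3, 3, 1] → max 12
[3, 3, 1, 2] → max 3
[3, 1, 2, 12] → max 12
[1, 2, 12, 20] → max 20  > 12 ✓
5 windows satisfy the condition.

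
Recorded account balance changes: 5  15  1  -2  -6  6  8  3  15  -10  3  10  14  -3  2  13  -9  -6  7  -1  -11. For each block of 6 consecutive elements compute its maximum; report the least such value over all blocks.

8

[5, 15, 1, -2, -6, 6] → max 15
[15, 1, -2, -6, 6, 8] → max 15
[1, -2, -6, 6, 8, 3] → max 8
[-2, -6, 6, 8, 3, 15] → max 15
[-6, 6, 8, 3, 15, -10] → max 15
[6, 8, 3, 15, -10, 3] → max 15
[8, 3, 15, -10, 3, 10] → max 15
[3, 15, -10, 3, 10, 14] → max 15
[15, -10, 3, 10, 14, -3] → max 15
[-10, 3, 10, 14, -3, 2] → max 14
[3, 10, 14, -3, 2, 13] → max 14
[10, 14, -3, 2, 13, -9] → max 14
[14, -3, 2, 13, -9, -6] → max 14
[-3, 2, 13, -9, -6, 7] → max 13
[2, 13, -9, -6, 7, -1] → max 13
[13, -9, -6, 7, -1, -11] → max 13
Least of these is 8.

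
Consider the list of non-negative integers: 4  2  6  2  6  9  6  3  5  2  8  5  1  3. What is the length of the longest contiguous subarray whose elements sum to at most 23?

5

add 4: [4] sum 4, len 1
add 2: [4, 2] sum 6, len 2
add 6: [4, 2, 6] sum 12, len 3
add 2: [4, 2, 6, 2] sum 14, len 4
add 6: [4, 2, 6, 2, 6] sum 20, len 5
add 9: [6, 2, 6, 9] sum 23, len 4
add 6: [2, 6, 9, 6] sum 23, len 4
add 3: [9, 6, 3] sum 18, len 3
add 5: [9, 6, 3, 5] sum 23, len 4
add 2: [6, 3, 5, 2] sum 16, len 4
add 8: [3, 5, 2, 8] sum 18, len 4
add 5: [3, 5, 2, 8, 5] sum 23, len 5
add 1: [5, 2, 8, 5, 1] sum 21, len 5
add 3: [2, 8, 5, 1, 3] sum 19, len 5
Longest length seen: 5.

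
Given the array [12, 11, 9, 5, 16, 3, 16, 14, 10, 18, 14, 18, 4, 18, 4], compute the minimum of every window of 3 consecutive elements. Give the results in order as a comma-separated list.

(12, 11, 9) → min 9
(11, 9, 5) → min 5
(9, 5, 16) → min 5
(5, 16, 3) → min 3
(16, 3, 16) → min 3
(3, 16, 14) → min 3
(16, 14, 10) → min 10
(14, 10, 18) → min 10
(10, 18, 14) → min 10
(18, 14, 18) → min 14
(14, 18, 4) → min 4
(18, 4, 18) → min 4
(4, 18, 4) → min 4

9, 5, 5, 3, 3, 3, 10, 10, 10, 14, 4, 4, 4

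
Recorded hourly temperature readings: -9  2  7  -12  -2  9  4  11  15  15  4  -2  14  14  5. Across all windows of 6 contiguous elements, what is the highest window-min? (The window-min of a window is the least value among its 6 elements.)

Each size-6 window and its min:
(-9, 2, 7, -12, -2, 9) → min -12
(2, 7, -12, -2, 9, 4) → min -12
(7, -12, -2, 9, 4, 11) → min -12
(-12, -2, 9, 4, 11, 15) → min -12
(-2, 9, 4, 11, 15, 15) → min -2
(9, 4, 11, 15, 15, 4) → min 4
(4, 11, 15, 15, 4, -2) → min -2
(11, 15, 15, 4, -2, 14) → min -2
(15, 15, 4, -2, 14, 14) → min -2
(15, 4, -2, 14, 14, 5) → min -2
Highest of these is 4.

4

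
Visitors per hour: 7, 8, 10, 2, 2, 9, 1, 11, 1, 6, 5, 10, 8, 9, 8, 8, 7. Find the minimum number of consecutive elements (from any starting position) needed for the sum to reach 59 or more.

8

add 7: running sum 7 < 59
add 8: running sum 15 < 59
add 10: running sum 25 < 59
add 2: running sum 27 < 59
add 2: running sum 29 < 59
add 9: running sum 38 < 59
add 1: running sum 39 < 59
add 11: running sum 50 < 59
add 1: running sum 51 < 59
add 6: running sum 57 < 59
end 10: [7, 8, 10, 2, 2, 9, 1, 11, 1, 6, 5] sum 62, len 11
end 11: [8, 10, 2, 2, 9, 1, 11, 1, 6, 5, 10] sum 65, len 11
end 12: [10, 2, 2, 9, 1, 11, 1, 6, 5, 10, 8] sum 65, len 11
end 13: [9, 1, 11, 1, 6, 5, 10, 8, 9] sum 60, len 9
end 14: [1, 11, 1, 6, 5, 10, 8, 9, 8] sum 59, len 9
end 15: [11, 1, 6, 5, 10, 8, 9, 8, 8] sum 66, len 9
end 16: [6, 5, 10, 8, 9, 8, 8, 7] sum 61, len 8
Shortest qualifying length: 8.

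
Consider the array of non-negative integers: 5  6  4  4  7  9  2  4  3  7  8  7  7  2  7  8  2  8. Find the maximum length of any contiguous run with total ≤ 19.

4

→ 5: sum 5, len 1
→ 6: sum 11, len 2
→ 4: sum 15, len 3
→ 4: sum 19, len 4
→ 7 (dropped 5, 6): sum 15, len 3
→ 9 (dropped 4, 4): sum 16, len 2
→ 2: sum 18, len 3
→ 4 (dropped 7): sum 15, len 3
→ 3: sum 18, len 4
→ 7 (dropped 9): sum 16, len 4
→ 8 (dropped 2, 4): sum 18, len 3
→ 7 (dropped 3, 7): sum 15, len 2
→ 7 (dropped 8): sum 14, len 2
→ 2: sum 16, len 3
→ 7 (dropped 7): sum 16, len 3
→ 8 (dropped 7): sum 17, len 3
→ 2: sum 19, len 4
→ 8 (dropped 2, 7): sum 18, len 3
Longest length seen: 4.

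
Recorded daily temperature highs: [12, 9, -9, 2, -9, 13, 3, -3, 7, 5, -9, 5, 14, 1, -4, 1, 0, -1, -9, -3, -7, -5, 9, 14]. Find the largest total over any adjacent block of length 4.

20

[12, 9, -9, 2] → sum 14
[9, -9, 2, -9] → sum -7
[-9, 2, -9, 13] → sum -3
[2, -9, 13, 3] → sum 9
[-9, 13, 3, -3] → sum 4
[13, 3, -3, 7] → sum 20
[3, -3, 7, 5] → sum 12
[-3, 7, 5, -9] → sum 0
[7, 5, -9, 5] → sum 8
[5, -9, 5, 14] → sum 15
[-9, 5, 14, 1] → sum 11
[5, 14, 1, -4] → sum 16
[14, 1, -4, 1] → sum 12
[1, -4, 1, 0] → sum -2
[-4, 1, 0, -1] → sum -4
[1, 0, -1, -9] → sum -9
[0, -1, -9, -3] → sum -13
[-1, -9, -3, -7] → sum -20
[-9, -3, -7, -5] → sum -24
[-3, -7, -5, 9] → sum -6
[-7, -5, 9, 14] → sum 11
Largest of these is 20.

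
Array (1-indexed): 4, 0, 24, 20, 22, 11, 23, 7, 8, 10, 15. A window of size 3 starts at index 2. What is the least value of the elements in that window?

Elements at indices 2..4: 0, 24, 20
min(0, 24, 20) = 0

0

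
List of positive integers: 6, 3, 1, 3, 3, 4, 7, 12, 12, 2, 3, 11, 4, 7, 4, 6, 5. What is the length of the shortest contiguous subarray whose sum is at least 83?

14

Extend right; whenever the sum reaches 83, record the length and shrink from the left:
add 6: running sum 6 < 83
add 3: running sum 9 < 83
add 1: running sum 10 < 83
add 3: running sum 13 < 83
add 3: running sum 16 < 83
add 4: running sum 20 < 83
add 7: running sum 27 < 83
add 12: running sum 39 < 83
add 12: running sum 51 < 83
add 2: running sum 53 < 83
add 3: running sum 56 < 83
add 11: running sum 67 < 83
add 4: running sum 71 < 83
add 7: running sum 78 < 83
add 4: running sum 82 < 83
add 6: shortest ending here [6, 3, 1, 3, 3, 4, 7, 12, 12, 2, 3, 11, 4, 7, 4, 6] sum 88, len 16
add 5: shortest ending here [3, 3, 4, 7, 12, 12, 2, 3, 11, 4, 7, 4, 6, 5] sum 83, len 14
Shortest qualifying length: 14.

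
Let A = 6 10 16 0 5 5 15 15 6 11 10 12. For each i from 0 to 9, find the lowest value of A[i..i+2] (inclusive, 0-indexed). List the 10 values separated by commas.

6, 0, 0, 0, 5, 5, 6, 6, 6, 10

(6, 10, 16) → min 6
(10, 16, 0) → min 0
(16, 0, 5) → min 0
(0, 5, 5) → min 0
(5, 5, 15) → min 5
(5, 15, 15) → min 5
(15, 15, 6) → min 6
(15, 6, 11) → min 6
(6, 11, 10) → min 6
(11, 10, 12) → min 10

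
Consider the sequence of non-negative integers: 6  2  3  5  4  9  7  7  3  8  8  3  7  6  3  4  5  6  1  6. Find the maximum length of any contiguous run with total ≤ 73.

→ 6: sum 6, len 1
→ 2: sum 8, len 2
→ 3: sum 11, len 3
→ 5: sum 16, len 4
→ 4: sum 20, len 5
→ 9: sum 29, len 6
→ 7: sum 36, len 7
→ 7: sum 43, len 8
→ 3: sum 46, len 9
→ 8: sum 54, len 10
→ 8: sum 62, len 11
→ 3: sum 65, len 12
→ 7: sum 72, len 13
→ 6 (dropped 6): sum 72, len 13
→ 3 (dropped 2): sum 73, len 13
→ 4 (dropped 3, 5): sum 69, len 12
→ 5 (dropped 4): sum 70, len 12
→ 6 (dropped 9): sum 67, len 12
→ 1: sum 68, len 13
→ 6 (dropped 7): sum 67, len 13
Longest length seen: 13.

13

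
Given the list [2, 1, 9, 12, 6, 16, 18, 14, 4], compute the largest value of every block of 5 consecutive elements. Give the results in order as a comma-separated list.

12, 16, 18, 18, 18

[2, 1, 9, 12, 6] → max 12
[1, 9, 12, 6, 16] → max 16
[9, 12, 6, 16, 18] → max 18
[12, 6, 16, 18, 14] → max 18
[6, 16, 18, 14, 4] → max 18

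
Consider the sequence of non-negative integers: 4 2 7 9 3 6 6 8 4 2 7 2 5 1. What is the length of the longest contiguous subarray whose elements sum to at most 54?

add 4: [4] sum 4, len 1
add 2: [4, 2] sum 6, len 2
add 7: [4, 2, 7] sum 13, len 3
add 9: [4, 2, 7, 9] sum 22, len 4
add 3: [4, 2, 7, 9, 3] sum 25, len 5
add 6: [4, 2, 7, 9, 3, 6] sum 31, len 6
add 6: [4, 2, 7, 9, 3, 6, 6] sum 37, len 7
add 8: [4, 2, 7, 9, 3, 6, 6, 8] sum 45, len 8
add 4: [4, 2, 7, 9, 3, 6, 6, 8, 4] sum 49, len 9
add 2: [4, 2, 7, 9, 3, 6, 6, 8, 4, 2] sum 51, len 10
add 7: [2, 7, 9, 3, 6, 6, 8, 4, 2, 7] sum 54, len 10
add 2: [7, 9, 3, 6, 6, 8, 4, 2, 7, 2] sum 54, len 10
add 5: [9, 3, 6, 6, 8, 4, 2, 7, 2, 5] sum 52, len 10
add 1: [9, 3, 6, 6, 8, 4, 2, 7, 2, 5, 1] sum 53, len 11
Longest length seen: 11.

11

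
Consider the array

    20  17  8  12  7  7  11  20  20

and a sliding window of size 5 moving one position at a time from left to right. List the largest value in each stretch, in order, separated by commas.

[20, 17, 8, 12, 7] → max 20
[17, 8, 12, 7, 7] → max 17
[8, 12, 7, 7, 11] → max 12
[12, 7, 7, 11, 20] → max 20
[7, 7, 11, 20, 20] → max 20

20, 17, 12, 20, 20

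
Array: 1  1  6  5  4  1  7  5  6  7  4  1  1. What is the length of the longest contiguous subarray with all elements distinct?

add 1: [1] len 1
add 1 (repeat 1, move left end past it): [1] len 1
add 6: [1, 6] len 2
add 5: [1, 6, 5] len 3
add 4: [1, 6, 5, 4] len 4
add 1 (repeat 1, move left end past it): [6, 5, 4, 1] len 4
add 7: [6, 5, 4, 1, 7] len 5
add 5 (repeat 5, move left end past it): [4, 1, 7, 5] len 4
add 6: [4, 1, 7, 5, 6] len 5
add 7 (repeat 7, move left end past it): [5, 6, 7] len 3
add 4: [5, 6, 7, 4] len 4
add 1: [5, 6, 7, 4, 1] len 5
add 1 (repeat 1, move left end past it): [1] len 1
Longest all-distinct length: 5.

5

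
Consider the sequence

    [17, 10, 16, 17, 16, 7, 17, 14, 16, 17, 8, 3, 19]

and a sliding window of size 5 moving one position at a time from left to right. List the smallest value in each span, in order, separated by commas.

Sliding a size-5 window across the 13 values:
(17, 10, 16, 17, 16) → min 10
(10, 16, 17, 16, 7) → min 7
(16, 17, 16, 7, 17) → min 7
(17, 16, 7, 17, 14) → min 7
(16, 7, 17, 14, 16) → min 7
(7, 17, 14, 16, 17) → min 7
(17, 14, 16, 17, 8) → min 8
(14, 16, 17, 8, 3) → min 3
(16, 17, 8, 3, 19) → min 3

10, 7, 7, 7, 7, 7, 8, 3, 3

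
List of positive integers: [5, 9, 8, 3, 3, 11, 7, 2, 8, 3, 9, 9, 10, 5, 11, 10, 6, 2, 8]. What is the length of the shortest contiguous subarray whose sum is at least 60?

7

add 5: running sum 5 < 60
add 9: running sum 14 < 60
add 8: running sum 22 < 60
add 3: running sum 25 < 60
add 3: running sum 28 < 60
add 11: running sum 39 < 60
add 7: running sum 46 < 60
add 2: running sum 48 < 60
add 8: running sum 56 < 60
add 3: running sum 59 < 60
add 9: shortest ending here [9, 8, 3, 3, 11, 7, 2, 8, 3, 9] sum 63, len 10
add 9: shortest ending here [8, 3, 3, 11, 7, 2, 8, 3, 9, 9] sum 63, len 10
add 10: shortest ending here [3, 11, 7, 2, 8, 3, 9, 9, 10] sum 62, len 9
add 5: shortest ending here [11, 7, 2, 8, 3, 9, 9, 10, 5] sum 64, len 9
add 11: shortest ending here [7, 2, 8, 3, 9, 9, 10, 5, 11] sum 64, len 9
add 10: shortest ending here [8, 3, 9, 9, 10, 5, 11, 10] sum 65, len 8
add 6: shortest ending here [9, 9, 10, 5, 11, 10, 6] sum 60, len 7
add 2: shortest ending here [9, 9, 10, 5, 11, 10, 6, 2] sum 62, len 8
add 8: shortest ending here [9, 10, 5, 11, 10, 6, 2, 8] sum 61, len 8
Shortest qualifying length: 7.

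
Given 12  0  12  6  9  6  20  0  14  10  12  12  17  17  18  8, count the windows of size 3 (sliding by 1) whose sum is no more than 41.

11

[12, 0, 12] → sum 24  ≤ 41 ✓
[0, 12, 6] → sum 18  ≤ 41 ✓
[12, 6, 9] → sum 27  ≤ 41 ✓
[6, 9, 6] → sum 21  ≤ 41 ✓
[9, 6, 20] → sum 35  ≤ 41 ✓
[6, 20, 0] → sum 26  ≤ 41 ✓
[20, 0, 14] → sum 34  ≤ 41 ✓
[0, 14, 10] → sum 24  ≤ 41 ✓
[14, 10, 12] → sum 36  ≤ 41 ✓
[10, 12, 12] → sum 34  ≤ 41 ✓
[12, 12, 17] → sum 41  ≤ 41 ✓
[12, 17, 17] → sum 46
[17, 17, 18] → sum 52
[17, 18, 8] → sum 43
11 windows satisfy the condition.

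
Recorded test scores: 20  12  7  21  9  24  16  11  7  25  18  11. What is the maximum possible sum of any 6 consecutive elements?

101

(20, 12, 7, 21, 9, 24) → sum 93
(12, 7, 21, 9, 24, 16) → sum 89
(7, 21, 9, 24, 16, 11) → sum 88
(21, 9, 24, 16, 11, 7) → sum 88
(9, 24, 16, 11, 7, 25) → sum 92
(24, 16, 11, 7, 25, 18) → sum 101
(16, 11, 7, 25, 18, 11) → sum 88
Maximum of these is 101.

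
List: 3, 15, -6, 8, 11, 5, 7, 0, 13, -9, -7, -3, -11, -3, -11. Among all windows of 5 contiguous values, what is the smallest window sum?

3 15 -6 8 11 → sum 31
15 -6 8 11 5 → sum 33
-6 8 11 5 7 → sum 25
8 11 5 7 0 → sum 31
11 5 7 0 13 → sum 36
5 7 0 13 -9 → sum 16
7 0 13 -9 -7 → sum 4
0 13 -9 -7 -3 → sum -6
13 -9 -7 -3 -11 → sum -17
-9 -7 -3 -11 -3 → sum -33
-7 -3 -11 -3 -11 → sum -35
Smallest of these is -35.

-35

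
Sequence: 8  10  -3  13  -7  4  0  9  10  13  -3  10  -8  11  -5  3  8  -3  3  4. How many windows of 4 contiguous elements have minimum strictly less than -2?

15

8 10 -3 13 → min -3  < -2 ✓
10 -3 13 -7 → min -7  < -2 ✓
-3 13 -7 4 → min -7  < -2 ✓
13 -7 4 0 → min -7  < -2 ✓
-7 4 0 9 → min -7  < -2 ✓
4 0 9 10 → min 0
0 9 10 13 → min 0
9 10 13 -3 → min -3  < -2 ✓
10 13 -3 10 → min -3  < -2 ✓
13 -3 10 -8 → min -8  < -2 ✓
-3 10 -8 11 → min -8  < -2 ✓
10 -8 11 -5 → min -8  < -2 ✓
-8 11 -5 3 → min -8  < -2 ✓
11 -5 3 8 → min -5  < -2 ✓
-5 3 8 -3 → min -5  < -2 ✓
3 8 -3 3 → min -3  < -2 ✓
8 -3 3 4 → min -3  < -2 ✓
15 windows satisfy the condition.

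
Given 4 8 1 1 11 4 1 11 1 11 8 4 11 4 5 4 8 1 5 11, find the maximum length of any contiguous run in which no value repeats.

add 4: [4] len 1
add 8: [4, 8] len 2
add 1: [4, 8, 1] len 3
add 1 (repeat 1, move left end past it): [1] len 1
add 11: [1, 11] len 2
add 4: [1, 11, 4] len 3
add 1 (repeat 1, move left end past it): [11, 4, 1] len 3
add 11 (repeat 11, move left end past it): [4, 1, 11] len 3
add 1 (repeat 1, move left end past it): [11, 1] len 2
add 11 (repeat 11, move left end past it): [1, 11] len 2
add 8: [1, 11, 8] len 3
add 4: [1, 11, 8, 4] len 4
add 11 (repeat 11, move left end past it): [8, 4, 11] len 3
add 4 (repeat 4, move left end past it): [11, 4] len 2
add 5: [11, 4, 5] len 3
add 4 (repeat 4, move left end past it): [5, 4] len 2
add 8: [5, 4, 8] len 3
add 1: [5, 4, 8, 1] len 4
add 5 (repeat 5, move left end past it): [4, 8, 1, 5] len 4
add 11: [4, 8, 1, 5, 11] len 5
Longest all-distinct length: 5.

5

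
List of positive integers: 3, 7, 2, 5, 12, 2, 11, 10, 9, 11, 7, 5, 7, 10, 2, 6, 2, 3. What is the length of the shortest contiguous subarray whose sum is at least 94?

Extend right; whenever the sum reaches 94, record the length and shrink from the left:
add 3: running sum 3 < 94
add 7: running sum 10 < 94
add 2: running sum 12 < 94
add 5: running sum 17 < 94
add 12: running sum 29 < 94
add 2: running sum 31 < 94
add 11: running sum 42 < 94
add 10: running sum 52 < 94
add 9: running sum 61 < 94
add 11: running sum 72 < 94
add 7: running sum 79 < 94
add 5: running sum 84 < 94
add 7: running sum 91 < 94
add 10: shortest ending here [7, 2, 5, 12, 2, 11, 10, 9, 11, 7, 5, 7, 10] sum 98, len 13
add 2: shortest ending here [7, 2, 5, 12, 2, 11, 10, 9, 11, 7, 5, 7, 10, 2] sum 100, len 14
add 6: shortest ending here [5, 12, 2, 11, 10, 9, 11, 7, 5, 7, 10, 2, 6] sum 97, len 13
add 2: shortest ending here [12, 2, 11, 10, 9, 11, 7, 5, 7, 10, 2, 6, 2] sum 94, len 13
add 3: shortest ending here [12, 2, 11, 10, 9, 11, 7, 5, 7, 10, 2, 6, 2, 3] sum 97, len 14
Shortest qualifying length: 13.

13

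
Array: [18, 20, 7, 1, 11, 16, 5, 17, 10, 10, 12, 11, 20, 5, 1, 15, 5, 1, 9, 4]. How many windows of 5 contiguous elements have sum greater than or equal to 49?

[18, 20, 7, 1, 11] → sum 57  ≥ 49 ✓
[20, 7, 1, 11, 16] → sum 55  ≥ 49 ✓
[7, 1, 11, 16, 5] → sum 40
[1, 11, 16, 5, 17] → sum 50  ≥ 49 ✓
[11, 16, 5, 17, 10] → sum 59  ≥ 49 ✓
[16, 5, 17, 10, 10] → sum 58  ≥ 49 ✓
[5, 17, 10, 10, 12] → sum 54  ≥ 49 ✓
[17, 10, 10, 12, 11] → sum 60  ≥ 49 ✓
[10, 10, 12, 11, 20] → sum 63  ≥ 49 ✓
[10, 12, 11, 20, 5] → sum 58  ≥ 49 ✓
[12, 11, 20, 5, 1] → sum 49  ≥ 49 ✓
[11, 20, 5, 1, 15] → sum 52  ≥ 49 ✓
[20, 5, 1, 15, 5] → sum 46
[5, 1, 15, 5, 1] → sum 27
[1, 15, 5, 1, 9] → sum 31
[15, 5, 1, 9, 4] → sum 34
11 windows satisfy the condition.

11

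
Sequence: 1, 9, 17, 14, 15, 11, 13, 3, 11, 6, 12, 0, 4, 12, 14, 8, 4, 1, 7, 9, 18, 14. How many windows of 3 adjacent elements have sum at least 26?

[1, 9, 17] → sum 27  ≥ 26 ✓
[9, 17, 14] → sum 40  ≥ 26 ✓
[17, 14, 15] → sum 46  ≥ 26 ✓
[14, 15, 11] → sum 40  ≥ 26 ✓
[15, 11, 13] → sum 39  ≥ 26 ✓
[11, 13, 3] → sum 27  ≥ 26 ✓
[13, 3, 11] → sum 27  ≥ 26 ✓
[3, 11, 6] → sum 20
[11, 6, 12] → sum 29  ≥ 26 ✓
[6, 12, 0] → sum 18
[12, 0, 4] → sum 16
[0, 4, 12] → sum 16
[4, 12, 14] → sum 30  ≥ 26 ✓
[12, 14, 8] → sum 34  ≥ 26 ✓
[14, 8, 4] → sum 26  ≥ 26 ✓
[8, 4, 1] → sum 13
[4, 1, 7] → sum 12
[1, 7, 9] → sum 17
[7, 9, 18] → sum 34  ≥ 26 ✓
[9, 18, 14] → sum 41  ≥ 26 ✓
13 windows satisfy the condition.

13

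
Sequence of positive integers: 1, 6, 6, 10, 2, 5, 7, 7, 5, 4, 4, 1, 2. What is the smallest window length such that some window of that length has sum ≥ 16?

2

Extend right; whenever the sum reaches 16, record the length and shrink from the left:
add 1: running sum 1 < 16
add 6: running sum 7 < 16
add 6: running sum 13 < 16
end 3: [6, 10] sum 16, len 2
end 4: [6, 10, 2] sum 18, len 3
end 5: [10, 2, 5] sum 17, len 3
end 6: [10, 2, 5, 7] sum 24, len 4
end 7: [5, 7, 7] sum 19, len 3
end 8: [7, 7, 5] sum 19, len 3
end 9: [7, 5, 4] sum 16, len 3
end 10: [7, 5, 4, 4] sum 20, len 4
end 11: [7, 5, 4, 4, 1] sum 21, len 5
end 12: [5, 4, 4, 1, 2] sum 16, len 5
Shortest qualifying length: 2.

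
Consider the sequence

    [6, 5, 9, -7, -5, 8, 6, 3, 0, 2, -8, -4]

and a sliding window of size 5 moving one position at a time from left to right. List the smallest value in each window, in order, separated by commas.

-7, -7, -7, -7, -5, 0, -8, -8

(6, 5, 9, -7, -5) → min -7
(5, 9, -7, -5, 8) → min -7
(9, -7, -5, 8, 6) → min -7
(-7, -5, 8, 6, 3) → min -7
(-5, 8, 6, 3, 0) → min -5
(8, 6, 3, 0, 2) → min 0
(6, 3, 0, 2, -8) → min -8
(3, 0, 2, -8, -4) → min -8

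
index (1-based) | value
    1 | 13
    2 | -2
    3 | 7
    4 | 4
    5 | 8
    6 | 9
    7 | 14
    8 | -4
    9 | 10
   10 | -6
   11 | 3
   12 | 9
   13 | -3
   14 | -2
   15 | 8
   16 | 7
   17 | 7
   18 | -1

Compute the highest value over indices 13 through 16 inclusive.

Elements at indices 13..16: -3, -2, 8, 7
max(-3, -2, 8, 7) = 8

8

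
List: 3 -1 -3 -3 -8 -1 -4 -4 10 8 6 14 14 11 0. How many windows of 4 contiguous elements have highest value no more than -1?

(3, -1, -3, -3) → max 3
(-1, -3, -3, -8) → max -1  ≤ -1 ✓
(-3, -3, -8, -1) → max -1  ≤ -1 ✓
(-3, -8, -1, -4) → max -1  ≤ -1 ✓
(-8, -1, -4, -4) → max -1  ≤ -1 ✓
(-1, -4, -4, 10) → max 10
(-4, -4, 10, 8) → max 10
(-4, 10, 8, 6) → max 10
(10, 8, 6, 14) → max 14
(8, 6, 14, 14) → max 14
(6, 14, 14, 11) → max 14
(14, 14, 11, 0) → max 14
4 windows satisfy the condition.

4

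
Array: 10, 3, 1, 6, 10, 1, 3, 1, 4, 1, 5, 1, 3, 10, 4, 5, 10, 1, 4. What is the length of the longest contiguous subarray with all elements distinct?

add 10: [10] len 1
add 3: [10, 3] len 2
add 1: [10, 3, 1] len 3
add 6: [10, 3, 1, 6] len 4
add 10 (repeat 10, move left end past it): [3, 1, 6, 10] len 4
add 1 (repeat 1, move left end past it): [6, 10, 1] len 3
add 3: [6, 10, 1, 3] len 4
add 1 (repeat 1, move left end past it): [3, 1] len 2
add 4: [3, 1, 4] len 3
add 1 (repeat 1, move left end past it): [4, 1] len 2
add 5: [4, 1, 5] len 3
add 1 (repeat 1, move left end past it): [5, 1] len 2
add 3: [5, 1, 3] len 3
add 10: [5, 1, 3, 10] len 4
add 4: [5, 1, 3, 10, 4] len 5
add 5 (repeat 5, move left end past it): [1, 3, 10, 4, 5] len 5
add 10 (repeat 10, move left end past it): [4, 5, 10] len 3
add 1: [4, 5, 10, 1] len 4
add 4 (repeat 4, move left end past it): [5, 10, 1, 4] len 4
Longest all-distinct length: 5.

5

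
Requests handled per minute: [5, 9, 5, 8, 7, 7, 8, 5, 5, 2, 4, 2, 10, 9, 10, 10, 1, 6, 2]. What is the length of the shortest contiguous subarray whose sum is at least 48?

add 5: running sum 5 < 48
add 9: running sum 14 < 48
add 5: running sum 19 < 48
add 8: running sum 27 < 48
add 7: running sum 34 < 48
add 7: running sum 41 < 48
add 8: shortest ending here [5, 9, 5, 8, 7, 7, 8] sum 49, len 7
add 5: shortest ending here [9, 5, 8, 7, 7, 8, 5] sum 49, len 7
add 5: shortest ending here [9, 5, 8, 7, 7, 8, 5, 5] sum 54, len 8
add 2: shortest ending here [9, 5, 8, 7, 7, 8, 5, 5, 2] sum 56, len 9
add 4: shortest ending here [5, 8, 7, 7, 8, 5, 5, 2, 4] sum 51, len 9
add 2: shortest ending here [8, 7, 7, 8, 5, 5, 2, 4, 2] sum 48, len 9
add 10: shortest ending here [7, 7, 8, 5, 5, 2, 4, 2, 10] sum 50, len 9
add 9: shortest ending here [7, 8, 5, 5, 2, 4, 2, 10, 9] sum 52, len 9
add 10: shortest ending here [8, 5, 5, 2, 4, 2, 10, 9, 10] sum 55, len 9
add 10: shortest ending here [5, 2, 4, 2, 10, 9, 10, 10] sum 52, len 8
add 1: shortest ending here [2, 4, 2, 10, 9, 10, 10, 1] sum 48, len 8
add 6: shortest ending here [2, 10, 9, 10, 10, 1, 6] sum 48, len 7
add 2: shortest ending here [10, 9, 10, 10, 1, 6, 2] sum 48, len 7
Shortest qualifying length: 7.

7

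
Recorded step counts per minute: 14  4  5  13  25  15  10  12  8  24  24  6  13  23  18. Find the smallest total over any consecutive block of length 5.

61

Window sums for each of the 11 positions:
14 4 5 13 25 → sum 61
4 5 13 25 15 → sum 62
5 13 25 15 10 → sum 68
13 25 15 10 12 → sum 75
25 15 10 12 8 → sum 70
15 10 12 8 24 → sum 69
10 12 8 24 24 → sum 78
12 8 24 24 6 → sum 74
8 24 24 6 13 → sum 75
24 24 6 13 23 → sum 90
24 6 13 23 18 → sum 84
Smallest of these is 61.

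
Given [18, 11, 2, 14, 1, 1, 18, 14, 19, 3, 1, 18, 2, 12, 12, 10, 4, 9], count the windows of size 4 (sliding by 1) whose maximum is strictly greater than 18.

(18, 11, 2, 14) → max 18
(11, 2, 14, 1) → max 14
(2, 14, 1, 1) → max 14
(14, 1, 1, 18) → max 18
(1, 1, 18, 14) → max 18
(1, 18, 14, 19) → max 19  > 18 ✓
(18, 14, 19, 3) → max 19  > 18 ✓
(14, 19, 3, 1) → max 19  > 18 ✓
(19, 3, 1, 18) → max 19  > 18 ✓
(3, 1, 18, 2) → max 18
(1, 18, 2, 12) → max 18
(18, 2, 12, 12) → max 18
(2, 12, 12, 10) → max 12
(12, 12, 10, 4) → max 12
(12, 10, 4, 9) → max 12
4 windows satisfy the condition.

4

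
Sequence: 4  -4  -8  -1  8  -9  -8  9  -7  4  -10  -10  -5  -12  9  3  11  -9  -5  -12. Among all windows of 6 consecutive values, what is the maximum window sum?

Each size-6 window and its sum:
[4, -4, -8, -1, 8, -9] → sum -10
[-4, -8, -1, 8, -9, -8] → sum -22
[-8, -1, 8, -9, -8, 9] → sum -9
[-1, 8, -9, -8, 9, -7] → sum -8
[8, -9, -8, 9, -7, 4] → sum -3
[-9, -8, 9, -7, 4, -10] → sum -21
[-8, 9, -7, 4, -10, -10] → sum -22
[9, -7, 4, -10, -10, -5] → sum -19
[-7, 4, -10, -10, -5, -12] → sum -40
[4, -10, -10, -5, -12, 9] → sum -24
[-10, -10, -5, -12, 9, 3] → sum -25
[-10, -5, -12, 9, 3, 11] → sum -4
[-5, -12, 9, 3, 11, -9] → sum -3
[-12, 9, 3, 11, -9, -5] → sum -3
[9, 3, 11, -9, -5, -12] → sum -3
Maximum of these is -3.

-3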